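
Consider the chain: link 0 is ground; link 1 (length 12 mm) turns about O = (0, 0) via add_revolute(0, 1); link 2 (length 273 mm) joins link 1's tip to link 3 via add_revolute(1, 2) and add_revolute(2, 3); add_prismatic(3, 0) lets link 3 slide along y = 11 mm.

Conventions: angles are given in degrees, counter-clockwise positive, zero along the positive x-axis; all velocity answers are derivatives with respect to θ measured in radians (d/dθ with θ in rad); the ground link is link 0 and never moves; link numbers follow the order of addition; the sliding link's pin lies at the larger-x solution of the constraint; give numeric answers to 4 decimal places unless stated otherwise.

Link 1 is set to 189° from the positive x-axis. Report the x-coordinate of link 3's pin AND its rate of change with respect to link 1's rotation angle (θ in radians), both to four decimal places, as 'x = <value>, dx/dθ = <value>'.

geometry: r = 12 mm, L = 273 mm, e = 11 mm
crank pin P = (r cos θ, r sin θ) = (-11.852260, -1.877214)
h = r sin θ − e = -1.877214 − 11 = -12.877214
x = r cos θ + √(L² − h²) = -11.852260 + 272.696126 = 260.843866
dx/dθ = −r sin θ − h·r cos θ/√(L² − h²) (θ in radians; h = -12.877214) = 1.317528

x = 260.8439, dx/dθ = 1.3175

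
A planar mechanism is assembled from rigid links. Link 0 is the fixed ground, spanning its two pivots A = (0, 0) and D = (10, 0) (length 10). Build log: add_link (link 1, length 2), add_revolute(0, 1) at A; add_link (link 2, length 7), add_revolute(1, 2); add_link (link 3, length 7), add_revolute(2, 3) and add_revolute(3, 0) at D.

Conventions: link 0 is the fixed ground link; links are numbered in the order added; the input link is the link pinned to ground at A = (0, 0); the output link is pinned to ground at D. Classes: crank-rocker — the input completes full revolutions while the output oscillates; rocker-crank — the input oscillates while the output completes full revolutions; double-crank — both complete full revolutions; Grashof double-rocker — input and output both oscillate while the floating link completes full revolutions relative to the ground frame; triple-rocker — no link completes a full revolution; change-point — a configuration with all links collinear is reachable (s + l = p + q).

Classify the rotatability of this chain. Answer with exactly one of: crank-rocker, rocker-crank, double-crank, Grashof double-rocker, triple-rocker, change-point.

lengths: ground=10, input=2, coupler=7, output=7
sorted: s=2 (shortest), l=10 (longest), p+q=14
s + l = 12 vs p + q = 14
s + l < p + q (Grashof) with shortest = input link → crank-rocker

crank-rocker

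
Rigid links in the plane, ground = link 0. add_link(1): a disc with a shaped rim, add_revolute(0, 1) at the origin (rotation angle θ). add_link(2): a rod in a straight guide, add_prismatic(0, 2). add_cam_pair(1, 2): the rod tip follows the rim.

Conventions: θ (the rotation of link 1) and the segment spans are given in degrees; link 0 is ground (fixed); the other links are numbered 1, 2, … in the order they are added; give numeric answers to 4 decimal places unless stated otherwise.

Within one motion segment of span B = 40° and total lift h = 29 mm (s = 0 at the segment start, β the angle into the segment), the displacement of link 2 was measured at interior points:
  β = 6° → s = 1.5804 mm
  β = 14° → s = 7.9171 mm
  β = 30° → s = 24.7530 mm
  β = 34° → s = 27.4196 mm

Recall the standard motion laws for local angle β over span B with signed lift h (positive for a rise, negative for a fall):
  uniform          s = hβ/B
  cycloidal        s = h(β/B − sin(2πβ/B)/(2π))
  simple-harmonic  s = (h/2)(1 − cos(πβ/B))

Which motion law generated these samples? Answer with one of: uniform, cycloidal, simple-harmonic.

candidates at β/B = r: uniform s = h·r (linear in β); cycloidal s = h·(r − sin(2πr)/(2π)); simple-harmonic s = (h/2)(1 − cos(πr))
β=6°: printed 1.5804 | uniform 4.3500, cycloidal 0.6160, simple-harmonic 1.5804
β=14°: printed 7.9171 | uniform 10.1500, cycloidal 6.4160, simple-harmonic 7.9171
β=30°: printed 24.7530 | uniform 21.7500, cycloidal 26.3655, simple-harmonic 24.7530
β=34°: printed 27.4196 | uniform 24.6500, cycloidal 28.3840, simple-harmonic 27.4196
only one law matches every sample → simple-harmonic

simple-harmonic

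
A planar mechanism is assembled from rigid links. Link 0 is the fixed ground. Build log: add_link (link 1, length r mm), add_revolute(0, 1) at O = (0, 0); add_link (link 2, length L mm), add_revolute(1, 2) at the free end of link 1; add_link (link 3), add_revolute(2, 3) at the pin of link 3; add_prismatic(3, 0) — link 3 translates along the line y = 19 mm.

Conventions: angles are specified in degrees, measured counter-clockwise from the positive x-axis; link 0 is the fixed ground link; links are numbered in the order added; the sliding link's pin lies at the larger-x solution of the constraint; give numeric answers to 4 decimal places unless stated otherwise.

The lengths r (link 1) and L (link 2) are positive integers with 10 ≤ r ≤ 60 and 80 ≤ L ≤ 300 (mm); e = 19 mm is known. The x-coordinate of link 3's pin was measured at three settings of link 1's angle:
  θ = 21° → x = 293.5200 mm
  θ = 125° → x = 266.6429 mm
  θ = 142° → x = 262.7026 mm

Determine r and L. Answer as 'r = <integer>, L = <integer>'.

constraint per measurement: (x − r cos θ)² + (r sin θ − e)² = L²
subtracting the θ₁ and θ₂ equations cancels the r² and L² terms:
r = (x₁² − x₂²) / (2[(x₁cos θ₁ + e sin θ₁) − (x₂cos θ₂ + e sin θ₂)]) = 18.0000 → r = 18
L² = (x₁ − r cos θ₁)² + (r sin θ₁ − e)² = 76728.9838 → L = 277.0000 → L = 277
check at θ₃=142°: x = 262.7026 (printed 262.7026) ✓

r = 18, L = 277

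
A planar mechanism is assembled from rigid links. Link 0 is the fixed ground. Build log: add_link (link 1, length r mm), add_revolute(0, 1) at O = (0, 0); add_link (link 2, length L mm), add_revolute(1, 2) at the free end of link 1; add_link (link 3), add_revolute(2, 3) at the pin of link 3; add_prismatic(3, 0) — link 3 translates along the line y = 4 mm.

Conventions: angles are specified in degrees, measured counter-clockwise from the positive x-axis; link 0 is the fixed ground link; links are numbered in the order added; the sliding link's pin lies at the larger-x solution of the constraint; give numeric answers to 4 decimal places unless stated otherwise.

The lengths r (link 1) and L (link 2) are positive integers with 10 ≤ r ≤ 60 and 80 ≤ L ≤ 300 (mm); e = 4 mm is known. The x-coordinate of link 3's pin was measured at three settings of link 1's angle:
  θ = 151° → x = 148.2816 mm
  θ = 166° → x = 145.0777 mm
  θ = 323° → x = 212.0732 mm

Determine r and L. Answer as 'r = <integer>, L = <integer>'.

constraint per measurement: (x − r cos θ)² + (r sin θ − e)² = L²
subtracting the θ₁ and θ₂ equations cancels the r² and L² terms:
r = (x₁² − x₂²) / (2[(x₁cos θ₁ + e sin θ₁) − (x₂cos θ₂ + e sin θ₂)]) = 39.0003 → r = 39
L² = (x₁ − r cos θ₁)² + (r sin θ₁ − e)² = 33488.9930 → L = 183.0000 → L = 183
check at θ₃=323°: x = 212.0732 (printed 212.0732) ✓

r = 39, L = 183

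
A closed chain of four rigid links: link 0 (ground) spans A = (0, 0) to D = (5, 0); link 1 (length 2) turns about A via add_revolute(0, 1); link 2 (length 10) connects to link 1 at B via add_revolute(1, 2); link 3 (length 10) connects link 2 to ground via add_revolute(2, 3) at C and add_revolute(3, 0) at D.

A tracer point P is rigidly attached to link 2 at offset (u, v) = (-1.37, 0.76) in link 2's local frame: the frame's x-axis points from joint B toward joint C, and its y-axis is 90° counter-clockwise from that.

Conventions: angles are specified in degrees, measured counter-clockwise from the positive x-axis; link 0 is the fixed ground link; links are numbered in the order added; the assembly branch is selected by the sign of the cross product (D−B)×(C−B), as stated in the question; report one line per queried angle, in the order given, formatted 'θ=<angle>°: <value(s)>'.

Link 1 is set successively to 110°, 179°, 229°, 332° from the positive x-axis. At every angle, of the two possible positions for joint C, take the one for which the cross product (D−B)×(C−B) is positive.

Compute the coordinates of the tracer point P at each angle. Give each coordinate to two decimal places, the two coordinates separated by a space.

A=(0,0), D=(5.00,0)
θ=110°: B = A + 2.00·(cos110°, sin110°) = (-0.6840, 1.8794)
θ=110°: |BD| = 5.9867
θ=110°: circle(B,10.00) ∩ circle(D,10.00): a=2.9933, h=9.5415
θ=110°:   candidates: C₊=(5.1533,9.9988) cross=57.122; C₋=(-0.8374,-8.1194) cross=-57.122
θ=110°:   branch + wants cross > 0 → take C=(5.1533,9.9988) (cross=57.122)
θ=110°: ex = (C−B)/|BC| = (0.5837,0.8119); ey = (-0.8119,0.5837)
θ=110°: P = B + -1.37·ex + 0.76·ey = (-2.1008,1.2107)
θ=179°: B = A + 2.00·(cos179°, sin179°) = (-1.9997, 0.0349)
θ=179°: |BD| = 6.9998
θ=179°: circle(B,10.00) ∩ circle(D,10.00): a=3.4999, h=9.3675
θ=179°:   candidates: C₊=(1.5469,9.3849) cross=65.571; C₋=(1.4534,-9.3500) cross=-65.571
θ=179°:   branch + wants cross > 0 → take C=(1.5469,9.3849) (cross=65.571)
θ=179°: ex = (C−B)/|BC| = (0.3547,0.9350); ey = (-0.9350,0.3547)
θ=179°: P = B + -1.37·ex + 0.76·ey = (-3.1962,-0.9765)
θ=229°: B = A + 2.00·(cos229°, sin229°) = (-1.3121, -1.5094)
θ=229°: |BD| = 6.4901
θ=229°: circle(B,10.00) ∩ circle(D,10.00): a=3.2450, h=9.4588
θ=229°:   candidates: C₊=(-0.3559,8.4448) cross=61.389; C₋=(4.0438,-9.9542) cross=-61.389
θ=229°:   branch + wants cross > 0 → take C=(-0.3559,8.4448) (cross=61.389)
θ=229°: ex = (C−B)/|BC| = (0.0956,0.9954); ey = (-0.9954,0.0956)
θ=229°: P = B + -1.37·ex + 0.76·ey = (-2.1996,-2.8005)
θ=332°: B = A + 2.00·(cos332°, sin332°) = (1.7659, -0.9389)
θ=332°: |BD| = 3.3676
θ=332°: circle(B,10.00) ∩ circle(D,10.00): a=1.6838, h=9.8572
θ=332°:   candidates: C₊=(0.6346,8.9969) cross=33.196; C₋=(6.1313,-9.9358) cross=-33.196
θ=332°:   branch + wants cross > 0 → take C=(0.6346,8.9969) (cross=33.196)
θ=332°: ex = (C−B)/|BC| = (-0.1131,0.9936); ey = (-0.9936,-0.1131)
θ=332°: P = B + -1.37·ex + 0.76·ey = (1.1658,-2.3861)

θ=110°: -2.10 1.21
θ=179°: -3.20 -0.98
θ=229°: -2.20 -2.80
θ=332°: 1.17 -2.39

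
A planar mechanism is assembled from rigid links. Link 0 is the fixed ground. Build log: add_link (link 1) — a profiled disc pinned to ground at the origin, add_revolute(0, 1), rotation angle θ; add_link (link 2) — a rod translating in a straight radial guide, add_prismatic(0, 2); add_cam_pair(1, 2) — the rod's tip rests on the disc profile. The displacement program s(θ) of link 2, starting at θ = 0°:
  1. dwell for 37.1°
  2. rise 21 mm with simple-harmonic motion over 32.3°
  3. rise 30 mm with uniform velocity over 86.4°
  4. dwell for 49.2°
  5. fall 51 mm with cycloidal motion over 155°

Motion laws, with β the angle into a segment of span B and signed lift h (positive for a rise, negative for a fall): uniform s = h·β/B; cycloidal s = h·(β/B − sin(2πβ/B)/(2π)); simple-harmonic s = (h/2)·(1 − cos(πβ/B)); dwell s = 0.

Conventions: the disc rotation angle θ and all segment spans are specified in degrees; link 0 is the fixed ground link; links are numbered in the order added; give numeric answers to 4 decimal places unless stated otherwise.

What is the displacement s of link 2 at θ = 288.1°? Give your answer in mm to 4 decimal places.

seg 1 [0°–37.1°] dwell: s stays 0.0000
seg 2 [37.1°–69.4°] simple-harmonic, h=21: full span → s += 21 → s = 21.0000
seg 3 [69.4°–155.8°] uniform, h=30: full span → s += 30 → s = 51.0000
seg 4 [155.8°–205°] dwell: s stays 51.0000
seg 5 [205°–360°] cycloidal, h=-51: θ=288.1° here. β=83.1, B=155. -51·(0.5361 − sin(2π·0.5361)/(2π)) = -29.1694 → s = 21.8306

21.8306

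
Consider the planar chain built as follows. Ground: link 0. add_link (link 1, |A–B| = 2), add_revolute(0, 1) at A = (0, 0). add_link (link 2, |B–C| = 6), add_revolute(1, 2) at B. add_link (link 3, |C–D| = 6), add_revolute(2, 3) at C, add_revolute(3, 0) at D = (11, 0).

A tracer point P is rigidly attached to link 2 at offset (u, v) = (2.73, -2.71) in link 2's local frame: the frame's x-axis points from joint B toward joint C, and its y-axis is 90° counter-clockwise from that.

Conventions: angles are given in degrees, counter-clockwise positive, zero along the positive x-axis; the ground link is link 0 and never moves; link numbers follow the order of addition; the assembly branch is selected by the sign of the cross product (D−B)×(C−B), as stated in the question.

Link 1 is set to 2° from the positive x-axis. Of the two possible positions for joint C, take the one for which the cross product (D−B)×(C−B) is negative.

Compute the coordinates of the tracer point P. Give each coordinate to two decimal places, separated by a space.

A=(0,0), D=(11.00,0)
B = A + 2.00·(cos2°, sin2°) = (1.9988, 0.0698)
|BD| = 9.0015
circle(B,6.00) ∩ circle(D,6.00): a=4.5007, h=3.9678
  candidates: C₊=(6.5302,4.0026) cross=35.716; C₋=(6.4686,-3.9328) cross=-35.716
  branch - wants cross < 0 → take C=(6.4686,-3.9328) (cross=-35.716)
ex = (C−B)/|BC| = (0.7450,-0.6671); ey = (0.6671,0.7450)
P = B + 2.73·ex + -2.71·ey = (2.2247,-3.7702)

2.22 -3.77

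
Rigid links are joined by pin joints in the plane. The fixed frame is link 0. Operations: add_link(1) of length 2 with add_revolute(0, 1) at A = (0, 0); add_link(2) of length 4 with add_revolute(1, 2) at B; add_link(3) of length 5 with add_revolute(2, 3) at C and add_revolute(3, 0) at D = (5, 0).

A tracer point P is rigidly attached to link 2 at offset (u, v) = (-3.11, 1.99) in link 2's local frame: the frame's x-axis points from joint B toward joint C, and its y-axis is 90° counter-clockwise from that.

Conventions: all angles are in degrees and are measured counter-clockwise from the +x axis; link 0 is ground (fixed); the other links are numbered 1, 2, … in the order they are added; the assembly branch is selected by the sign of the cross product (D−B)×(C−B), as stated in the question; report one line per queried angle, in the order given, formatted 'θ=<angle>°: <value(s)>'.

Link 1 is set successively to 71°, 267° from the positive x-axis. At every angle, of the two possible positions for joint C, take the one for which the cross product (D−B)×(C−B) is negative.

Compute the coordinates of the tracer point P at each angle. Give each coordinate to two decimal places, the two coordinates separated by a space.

A=(0,0), D=(5.00,0)
θ=71°: B = A + 2.00·(cos71°, sin71°) = (0.6511, 1.8910)
θ=71°: |BD| = 4.7422
θ=71°: circle(B,4.00) ∩ circle(D,5.00): a=1.4222, h=3.7386
θ=71°:   candidates: C₊=(3.4462,4.7524) cross=17.729; C₋=(0.4645,-2.1046) cross=-17.729
θ=71°:   branch - wants cross < 0 → take C=(0.4645,-2.1046) (cross=-17.729)
θ=71°: ex = (C−B)/|BC| = (-0.0467,-0.9989); ey = (0.9989,-0.0467)
θ=71°: P = B + -3.11·ex + 1.99·ey = (2.7841,4.9048)
θ=267°: B = A + 2.00·(cos267°, sin267°) = (-0.1047, -1.9973)
θ=267°: |BD| = 5.4815
θ=267°: circle(B,4.00) ∩ circle(D,5.00): a=1.9198, h=3.5092
θ=267°:   candidates: C₊=(0.4045,1.9702) cross=19.236; C₋=(2.9618,-4.5657) cross=-19.236
θ=267°:   branch - wants cross < 0 → take C=(2.9618,-4.5657) (cross=-19.236)
θ=267°: ex = (C−B)/|BC| = (0.7666,-0.6421); ey = (0.6421,0.7666)
θ=267°: P = B + -3.11·ex + 1.99·ey = (-1.2110,1.5253)

θ=71°: 2.78 4.90
θ=267°: -1.21 1.53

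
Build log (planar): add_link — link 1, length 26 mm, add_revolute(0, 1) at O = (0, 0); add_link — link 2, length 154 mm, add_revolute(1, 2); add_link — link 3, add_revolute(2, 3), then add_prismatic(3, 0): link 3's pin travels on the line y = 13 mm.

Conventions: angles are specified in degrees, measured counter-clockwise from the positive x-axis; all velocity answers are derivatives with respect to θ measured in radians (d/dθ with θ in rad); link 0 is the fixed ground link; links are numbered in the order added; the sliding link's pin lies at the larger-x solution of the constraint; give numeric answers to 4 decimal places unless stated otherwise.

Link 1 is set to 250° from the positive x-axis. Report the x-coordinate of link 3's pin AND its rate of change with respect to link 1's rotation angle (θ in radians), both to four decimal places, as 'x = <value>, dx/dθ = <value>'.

geometry: r = 26 mm, L = 154 mm, e = 13 mm
crank pin P = (r cos θ, r sin θ) = (-8.892524, -24.432008)
h = r sin θ − e = -24.432008 − 13 = -37.432008
x = r cos θ + √(L² − h²) = -8.892524 + 149.381541 = 140.489017
dx/dθ = −r sin θ − h·r cos θ/√(L² − h²) (θ in radians; h = -37.432008) = 22.203721

x = 140.4890, dx/dθ = 22.2037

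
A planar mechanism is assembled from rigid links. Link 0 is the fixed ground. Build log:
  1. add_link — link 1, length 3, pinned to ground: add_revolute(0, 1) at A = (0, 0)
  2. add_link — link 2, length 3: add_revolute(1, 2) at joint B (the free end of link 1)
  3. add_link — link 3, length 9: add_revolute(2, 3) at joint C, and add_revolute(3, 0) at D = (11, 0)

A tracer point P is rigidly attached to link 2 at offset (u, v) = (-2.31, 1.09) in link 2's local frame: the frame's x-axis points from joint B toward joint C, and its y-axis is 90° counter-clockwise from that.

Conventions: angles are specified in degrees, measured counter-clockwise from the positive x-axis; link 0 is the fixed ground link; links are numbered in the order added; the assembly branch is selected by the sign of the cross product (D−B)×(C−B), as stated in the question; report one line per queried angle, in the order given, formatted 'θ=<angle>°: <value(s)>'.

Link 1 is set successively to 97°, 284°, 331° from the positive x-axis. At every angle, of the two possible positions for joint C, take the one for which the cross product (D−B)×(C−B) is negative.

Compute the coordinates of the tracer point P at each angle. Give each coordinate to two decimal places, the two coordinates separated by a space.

A=(0,0), D=(11.00,0)
θ=97°: B = A + 3.00·(cos97°, sin97°) = (-0.3656, 2.9776)
θ=97°: |BD| = 11.7492
θ=97°: circle(B,3.00) ∩ circle(D,9.00): a=2.8106, h=1.0492
θ=97°:   candidates: C₊=(2.6191,3.2803) cross=12.327; C₋=(2.0873,1.2504) cross=-12.327
θ=97°:   branch - wants cross < 0 → take C=(2.0873,1.2504) (cross=-12.327)
θ=97°: ex = (C−B)/|BC| = (0.8176,-0.5757); ey = (0.5757,0.8176)
θ=97°: P = B + -2.31·ex + 1.09·ey = (-1.6268,5.1988)
θ=284°: B = A + 3.00·(cos284°, sin284°) = (0.7258, -2.9109)
θ=284°: |BD| = 10.6786
θ=284°: circle(B,3.00) ∩ circle(D,9.00): a=1.9681, h=2.2642
θ=284°:   candidates: C₊=(2.0021,-0.1959) cross=24.179; C₋=(3.2365,-4.5529) cross=-24.179
θ=284°:   branch - wants cross < 0 → take C=(3.2365,-4.5529) (cross=-24.179)
θ=284°: ex = (C−B)/|BC| = (0.8369,-0.5473); ey = (0.5473,0.8369)
θ=284°: P = B + -2.31·ex + 1.09·ey = (-0.6109,-0.7343)
θ=331°: B = A + 3.00·(cos331°, sin331°) = (2.6239, -1.4544)
θ=331°: |BD| = 8.5015
θ=331°: circle(B,3.00) ∩ circle(D,9.00): a=0.0162, h=3.0000
θ=331°:   candidates: C₊=(2.1266,1.5041) cross=25.504; C₋=(3.1530,-4.4074) cross=-25.504
θ=331°:   branch - wants cross < 0 → take C=(3.1530,-4.4074) (cross=-25.504)
θ=331°: ex = (C−B)/|BC| = (0.1764,-0.9843); ey = (0.9843,0.1764)
θ=331°: P = B + -2.31·ex + 1.09·ey = (3.2893,1.0116)

θ=97°: -1.63 5.20
θ=284°: -0.61 -0.73
θ=331°: 3.29 1.01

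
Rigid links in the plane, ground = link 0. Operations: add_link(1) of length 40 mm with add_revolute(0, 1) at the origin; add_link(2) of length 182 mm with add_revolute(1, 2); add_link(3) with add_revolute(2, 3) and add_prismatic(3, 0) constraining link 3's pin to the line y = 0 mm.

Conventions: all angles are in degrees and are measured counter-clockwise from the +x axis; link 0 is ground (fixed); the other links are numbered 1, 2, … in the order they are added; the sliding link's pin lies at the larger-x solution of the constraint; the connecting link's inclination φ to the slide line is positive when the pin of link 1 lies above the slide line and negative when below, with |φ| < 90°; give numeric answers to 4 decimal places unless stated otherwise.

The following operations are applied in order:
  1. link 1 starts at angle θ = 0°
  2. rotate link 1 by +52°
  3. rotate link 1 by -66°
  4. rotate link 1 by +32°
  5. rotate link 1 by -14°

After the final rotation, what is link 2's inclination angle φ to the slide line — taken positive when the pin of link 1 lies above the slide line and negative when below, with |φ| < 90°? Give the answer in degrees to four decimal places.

geometry: r = 40 mm, L = 182 mm, e = 0 mm; θ starts at 0°
rotate link 1 by +52°: θ ← 0° +52° = 52°
rotate link 1 by -66°: θ ← 52° -66° = -14°
rotate link 1 by +32°: θ ← -14° +32° = 18°
rotate link 1 by -14°: θ ← 18° -14° = 4°
h = r sin θ − e = 2.790259 − 0 = 2.790259
sin φ = h / L = 2.790259 / 182 = 0.01533109
φ = arcsin(0.01533109) = 0.878441°

0.8784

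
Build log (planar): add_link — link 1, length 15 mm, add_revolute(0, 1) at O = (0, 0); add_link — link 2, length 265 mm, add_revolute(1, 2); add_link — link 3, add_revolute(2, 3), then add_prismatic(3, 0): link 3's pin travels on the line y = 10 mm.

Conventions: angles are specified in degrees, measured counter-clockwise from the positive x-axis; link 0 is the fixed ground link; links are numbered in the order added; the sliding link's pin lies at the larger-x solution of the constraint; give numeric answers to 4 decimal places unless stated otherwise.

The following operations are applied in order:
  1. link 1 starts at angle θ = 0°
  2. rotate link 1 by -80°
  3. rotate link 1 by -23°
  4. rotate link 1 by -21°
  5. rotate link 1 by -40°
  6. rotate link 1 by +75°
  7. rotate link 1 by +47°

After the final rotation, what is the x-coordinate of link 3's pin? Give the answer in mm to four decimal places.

geometry: r = 15 mm, L = 265 mm, e = 10 mm; θ starts at 0°
rotate link 1 by -80°: θ ← 0° -80° = -80°
rotate link 1 by -23°: θ ← -80° -23° = -103°
rotate link 1 by -21°: θ ← -103° -21° = -124°
rotate link 1 by -40°: θ ← -124° -40° = -164°
rotate link 1 by +75°: θ ← -164° +75° = -89°
rotate link 1 by +47°: θ ← -89° +47° = -42°
crank pin P = (r cos θ, r sin θ) = (11.147172, -10.036959)
h = r sin θ − e = -10.036959 − 10 = -20.036959
x = r cos θ + √(L² − h²) = 11.147172 + 264.241405 = 275.388578

275.3886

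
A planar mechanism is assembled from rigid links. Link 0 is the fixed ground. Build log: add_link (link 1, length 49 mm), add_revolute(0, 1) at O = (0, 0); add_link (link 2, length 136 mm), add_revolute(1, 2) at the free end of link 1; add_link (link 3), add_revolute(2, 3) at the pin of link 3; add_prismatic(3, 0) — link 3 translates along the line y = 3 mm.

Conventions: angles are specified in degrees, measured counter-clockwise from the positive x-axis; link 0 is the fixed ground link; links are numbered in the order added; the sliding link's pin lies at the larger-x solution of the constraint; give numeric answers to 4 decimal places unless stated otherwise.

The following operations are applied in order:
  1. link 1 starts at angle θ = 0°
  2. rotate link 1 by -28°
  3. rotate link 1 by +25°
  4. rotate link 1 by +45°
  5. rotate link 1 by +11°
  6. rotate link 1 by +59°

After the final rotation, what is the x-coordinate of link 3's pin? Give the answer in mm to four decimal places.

geometry: r = 49 mm, L = 136 mm, e = 3 mm; θ starts at 0°
rotate link 1 by -28°: θ ← 0° -28° = -28°
rotate link 1 by +25°: θ ← -28° +25° = -3°
rotate link 1 by +45°: θ ← -3° +45° = 42°
rotate link 1 by +11°: θ ← 42° +11° = 53°
rotate link 1 by +59°: θ ← 53° +59° = 112°
crank pin P = (r cos θ, r sin θ) = (-18.355723, 45.432009)
h = r sin θ − e = 45.432009 − 3 = 42.432009
x = r cos θ + √(L² − h²) = -18.355723 + 129.211163 = 110.855440

110.8554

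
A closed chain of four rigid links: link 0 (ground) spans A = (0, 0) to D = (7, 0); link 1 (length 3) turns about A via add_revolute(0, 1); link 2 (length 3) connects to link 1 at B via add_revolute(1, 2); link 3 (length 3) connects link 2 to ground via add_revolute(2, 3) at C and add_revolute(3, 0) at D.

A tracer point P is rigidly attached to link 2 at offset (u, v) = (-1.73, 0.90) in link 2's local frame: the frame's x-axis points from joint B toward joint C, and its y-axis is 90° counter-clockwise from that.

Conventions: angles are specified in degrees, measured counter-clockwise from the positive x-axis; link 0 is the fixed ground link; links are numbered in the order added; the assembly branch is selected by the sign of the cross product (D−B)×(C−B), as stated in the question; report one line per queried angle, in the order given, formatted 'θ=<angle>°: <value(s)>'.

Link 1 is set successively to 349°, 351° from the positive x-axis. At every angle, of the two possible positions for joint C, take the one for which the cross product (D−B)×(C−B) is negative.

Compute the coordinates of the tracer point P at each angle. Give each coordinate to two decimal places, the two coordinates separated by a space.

A=(0,0), D=(7.00,0)
θ=349°: B = A + 3.00·(cos349°, sin349°) = (2.9449, -0.5724)
θ=349°: |BD| = 4.0953
θ=349°: circle(B,3.00) ∩ circle(D,3.00): a=2.0477, h=2.1925
θ=349°:   candidates: C₊=(4.6660,1.8848) cross=8.979; C₋=(5.2789,-2.4572) cross=-8.979
θ=349°:   branch - wants cross < 0 → take C=(5.2789,-2.4572) (cross=-8.979)
θ=349°: ex = (C−B)/|BC| = (0.7780,-0.6283); ey = (0.6283,0.7780)
θ=349°: P = B + -1.73·ex + 0.90·ey = (2.1644,1.2147)
θ=351°: B = A + 3.00·(cos351°, sin351°) = (2.9631, -0.4693)
θ=351°: |BD| = 4.0641
θ=351°: circle(B,3.00) ∩ circle(D,3.00): a=2.0321, h=2.2070
θ=351°:   candidates: C₊=(4.7267,1.9576) cross=8.969; C₋=(5.2364,-2.4269) cross=-8.969
θ=351°:   branch - wants cross < 0 → take C=(5.2364,-2.4269) (cross=-8.969)
θ=351°: ex = (C−B)/|BC| = (0.7578,-0.6525); ey = (0.6525,0.7578)
θ=351°: P = B + -1.73·ex + 0.90·ey = (2.2394,1.3415)

θ=349°: 2.16 1.21
θ=351°: 2.24 1.34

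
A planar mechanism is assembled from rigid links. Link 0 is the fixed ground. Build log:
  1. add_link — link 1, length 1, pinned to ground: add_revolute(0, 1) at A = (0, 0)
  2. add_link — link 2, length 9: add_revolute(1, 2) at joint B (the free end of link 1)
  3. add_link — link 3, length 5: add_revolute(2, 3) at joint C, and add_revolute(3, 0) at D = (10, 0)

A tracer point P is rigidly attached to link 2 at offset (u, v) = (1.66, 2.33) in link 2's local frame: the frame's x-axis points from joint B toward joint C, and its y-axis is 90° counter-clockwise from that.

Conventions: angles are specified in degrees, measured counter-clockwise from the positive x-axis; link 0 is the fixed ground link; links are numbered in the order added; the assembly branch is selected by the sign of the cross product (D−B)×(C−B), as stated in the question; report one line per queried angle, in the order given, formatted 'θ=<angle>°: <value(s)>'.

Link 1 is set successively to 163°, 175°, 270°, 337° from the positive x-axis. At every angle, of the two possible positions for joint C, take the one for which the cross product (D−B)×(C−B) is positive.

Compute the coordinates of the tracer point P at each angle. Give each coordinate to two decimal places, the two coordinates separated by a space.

A=(0,0), D=(10.00,0)
θ=163°: B = A + 1.00·(cos163°, sin163°) = (-0.9563, 0.2924)
θ=163°: |BD| = 10.9602
θ=163°: circle(B,9.00) ∩ circle(D,5.00): a=8.0348, h=4.0549
θ=163°:   candidates: C₊=(7.1838,4.1315) cross=44.442; C₋=(6.9675,-3.9754) cross=-44.442
θ=163°:   branch + wants cross > 0 → take C=(7.1838,4.1315) (cross=44.442)
θ=163°: ex = (C−B)/|BC| = (0.9045,0.4266); ey = (-0.4266,0.9045)
θ=163°: P = B + 1.66·ex + 2.33·ey = (-0.4488,3.1079)
θ=175°: B = A + 1.00·(cos175°, sin175°) = (-0.9962, 0.0872)
θ=175°: |BD| = 10.9965
θ=175°: circle(B,9.00) ∩ circle(D,5.00): a=8.0445, h=4.0355
θ=175°:   candidates: C₊=(7.0801,4.0588) cross=44.377; C₋=(7.0161,-4.0120) cross=-44.377
θ=175°:   branch + wants cross > 0 → take C=(7.0801,4.0588) (cross=44.377)
θ=175°: ex = (C−B)/|BC| = (0.8974,0.4413); ey = (-0.4413,0.8974)
θ=175°: P = B + 1.66·ex + 2.33·ey = (-0.5348,2.9106)
θ=270°: B = A + 1.00·(cos270°, sin270°) = (-0.0000, -1.0000)
θ=270°: |BD| = 10.0499
θ=270°: circle(B,9.00) ∩ circle(D,5.00): a=7.8110, h=4.4708
θ=270°:   candidates: C₊=(7.3274,4.2258) cross=44.931; C₋=(8.2171,-4.6713) cross=-44.931
θ=270°:   branch + wants cross > 0 → take C=(7.3274,4.2258) (cross=44.931)
θ=270°: ex = (C−B)/|BC| = (0.8142,0.5806); ey = (-0.5806,0.8142)
θ=270°: P = B + 1.66·ex + 2.33·ey = (-0.0014,1.8609)
θ=337°: B = A + 1.00·(cos337°, sin337°) = (0.9205, -0.3907)
θ=337°: |BD| = 9.0879
θ=337°: circle(B,9.00) ∩ circle(D,5.00): a=7.6250, h=4.7812
θ=337°:   candidates: C₊=(8.3329,4.7139) cross=43.451; C₋=(8.7440,-4.8397) cross=-43.451
θ=337°:   branch + wants cross > 0 → take C=(8.3329,4.7139) (cross=43.451)
θ=337°: ex = (C−B)/|BC| = (0.8236,0.5672); ey = (-0.5672,0.8236)
θ=337°: P = B + 1.66·ex + 2.33·ey = (0.9661,2.4698)

θ=163°: -0.45 3.11
θ=175°: -0.53 2.91
θ=270°: -0.00 1.86
θ=337°: 0.97 2.47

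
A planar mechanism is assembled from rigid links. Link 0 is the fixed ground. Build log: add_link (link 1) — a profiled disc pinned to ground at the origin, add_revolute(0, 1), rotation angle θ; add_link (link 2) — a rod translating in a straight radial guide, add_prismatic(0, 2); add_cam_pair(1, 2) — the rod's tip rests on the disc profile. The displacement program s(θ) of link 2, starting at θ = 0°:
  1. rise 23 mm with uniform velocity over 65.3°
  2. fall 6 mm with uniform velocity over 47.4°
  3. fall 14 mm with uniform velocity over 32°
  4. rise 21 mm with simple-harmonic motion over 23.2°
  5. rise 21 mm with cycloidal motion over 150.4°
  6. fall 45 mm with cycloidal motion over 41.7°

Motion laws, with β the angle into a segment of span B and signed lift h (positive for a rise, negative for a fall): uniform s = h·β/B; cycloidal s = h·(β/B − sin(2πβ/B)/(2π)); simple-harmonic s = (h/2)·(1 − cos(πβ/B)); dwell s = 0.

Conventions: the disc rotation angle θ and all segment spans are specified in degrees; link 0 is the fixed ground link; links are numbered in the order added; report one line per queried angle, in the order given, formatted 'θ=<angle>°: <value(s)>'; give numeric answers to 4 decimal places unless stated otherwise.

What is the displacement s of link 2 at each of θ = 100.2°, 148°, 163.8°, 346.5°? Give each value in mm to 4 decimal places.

seg 1 [0°–65.3°] uniform, h=23: full span → s += 23 → s = 23.0000
seg 2 [65.3°–112.7°] uniform, h=-6: θ=100.2° here. β=34.9, B=47.4. -6·34.9/47.4 = -4.4177 → s = 18.5823
seg 2 [65.3°–112.7°] uniform, h=-6: full span → s += -6 → s = 17.0000
seg 3 [112.7°–144.7°] uniform, h=-14: full span → s += -14 → s = 3.0000
seg 4 [144.7°–167.9°] simple-harmonic, h=21: θ=148° here. β=3.3, B=23.2. 21/2·(1 − cos(π·0.1422)) = 1.0310 → s = 4.0310
seg 4 [144.7°–167.9°] simple-harmonic, h=21: θ=163.8° here. β=19.1, B=23.2. 21/2·(1 − cos(π·0.8233)) = 19.4229 → s = 22.4229
seg 4 [144.7°–167.9°] simple-harmonic, h=21: full span → s += 21 → s = 24.0000
seg 5 [167.9°–318.3°] cycloidal, h=21: full span → s += 21 → s = 45.0000
seg 6 [318.3°–360°] cycloidal, h=-45: θ=346.5° here. β=28.2, B=41.7. -45·(0.6763 − sin(2π·0.6763)/(2π)) = -36.8385 → s = 8.1615

θ=100.2°: 18.5823
θ=148°: 4.0310
θ=163.8°: 22.4229
θ=346.5°: 8.1615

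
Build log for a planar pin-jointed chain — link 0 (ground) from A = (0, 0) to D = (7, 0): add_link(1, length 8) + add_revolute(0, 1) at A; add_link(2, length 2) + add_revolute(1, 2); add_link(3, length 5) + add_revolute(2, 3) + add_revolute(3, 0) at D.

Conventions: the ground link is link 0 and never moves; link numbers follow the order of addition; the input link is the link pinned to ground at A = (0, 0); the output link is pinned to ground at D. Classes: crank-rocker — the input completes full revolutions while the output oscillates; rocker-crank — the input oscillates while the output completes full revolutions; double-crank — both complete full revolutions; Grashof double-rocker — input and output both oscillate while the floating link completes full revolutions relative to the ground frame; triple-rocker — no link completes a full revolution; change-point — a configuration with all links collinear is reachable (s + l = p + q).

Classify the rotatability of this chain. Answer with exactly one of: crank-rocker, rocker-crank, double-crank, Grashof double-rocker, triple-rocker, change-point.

lengths: ground=7, input=8, coupler=2, output=5
sorted: s=2 (shortest), l=8 (longest), p+q=12
s + l = 10 vs p + q = 12
s + l < p + q (Grashof) with shortest = coupler link → Grashof double-rocker

Grashof double-rocker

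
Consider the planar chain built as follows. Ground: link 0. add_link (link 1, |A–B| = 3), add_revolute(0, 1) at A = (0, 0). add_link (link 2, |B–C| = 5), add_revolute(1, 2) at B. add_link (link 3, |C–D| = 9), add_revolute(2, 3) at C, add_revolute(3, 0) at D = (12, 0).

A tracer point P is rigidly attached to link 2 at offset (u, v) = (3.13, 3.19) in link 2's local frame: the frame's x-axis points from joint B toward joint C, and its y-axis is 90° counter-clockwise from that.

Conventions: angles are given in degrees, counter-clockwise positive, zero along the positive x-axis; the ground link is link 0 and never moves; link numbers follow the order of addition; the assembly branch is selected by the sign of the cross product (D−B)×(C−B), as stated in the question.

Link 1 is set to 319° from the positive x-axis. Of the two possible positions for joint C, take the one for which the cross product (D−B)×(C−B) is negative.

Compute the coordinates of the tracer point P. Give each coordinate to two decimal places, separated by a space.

A=(0,0), D=(12.00,0)
B = A + 3.00·(cos319°, sin319°) = (2.2641, -1.9682)
|BD| = 9.9328
circle(B,5.00) ∩ circle(D,9.00): a=2.1475, h=4.5153
  candidates: C₊=(3.4743,2.8832) cross=44.850; C₋=(5.2637,-5.9685) cross=-44.850
  branch - wants cross < 0 → take C=(5.2637,-5.9685) (cross=-44.850)
ex = (C−B)/|BC| = (0.5999,-0.8001); ey = (0.8001,0.5999)
P = B + 3.13·ex + 3.19·ey = (6.6941,-2.5586)

6.69 -2.56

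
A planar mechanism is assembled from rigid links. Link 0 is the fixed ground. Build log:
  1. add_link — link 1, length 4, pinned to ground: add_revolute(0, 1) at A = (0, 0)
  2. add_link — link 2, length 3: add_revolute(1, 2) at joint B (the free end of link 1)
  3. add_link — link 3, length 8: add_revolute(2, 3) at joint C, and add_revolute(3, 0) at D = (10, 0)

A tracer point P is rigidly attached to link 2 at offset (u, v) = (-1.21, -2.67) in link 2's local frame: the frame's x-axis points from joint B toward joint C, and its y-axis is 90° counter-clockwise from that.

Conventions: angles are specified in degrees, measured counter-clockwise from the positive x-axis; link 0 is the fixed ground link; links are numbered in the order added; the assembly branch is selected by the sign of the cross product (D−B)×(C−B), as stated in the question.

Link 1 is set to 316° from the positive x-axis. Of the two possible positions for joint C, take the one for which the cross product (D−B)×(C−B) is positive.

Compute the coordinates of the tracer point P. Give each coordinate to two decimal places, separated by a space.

A=(0,0), D=(10.00,0)
B = A + 4.00·(cos316°, sin316°) = (2.8774, -2.7786)
|BD| = 7.6454
circle(B,3.00) ∩ circle(D,8.00): a=0.2258, h=2.9915
  candidates: C₊=(2.0005,0.0904) cross=22.871; C₋=(4.1749,-5.4835) cross=-22.871
  branch + wants cross > 0 → take C=(2.0005,0.0904) (cross=22.871)
ex = (C−B)/|BC| = (-0.2923,0.9563); ey = (-0.9563,-0.2923)
P = B + -1.21·ex + -2.67·ey = (5.7844,-3.1554)

5.78 -3.16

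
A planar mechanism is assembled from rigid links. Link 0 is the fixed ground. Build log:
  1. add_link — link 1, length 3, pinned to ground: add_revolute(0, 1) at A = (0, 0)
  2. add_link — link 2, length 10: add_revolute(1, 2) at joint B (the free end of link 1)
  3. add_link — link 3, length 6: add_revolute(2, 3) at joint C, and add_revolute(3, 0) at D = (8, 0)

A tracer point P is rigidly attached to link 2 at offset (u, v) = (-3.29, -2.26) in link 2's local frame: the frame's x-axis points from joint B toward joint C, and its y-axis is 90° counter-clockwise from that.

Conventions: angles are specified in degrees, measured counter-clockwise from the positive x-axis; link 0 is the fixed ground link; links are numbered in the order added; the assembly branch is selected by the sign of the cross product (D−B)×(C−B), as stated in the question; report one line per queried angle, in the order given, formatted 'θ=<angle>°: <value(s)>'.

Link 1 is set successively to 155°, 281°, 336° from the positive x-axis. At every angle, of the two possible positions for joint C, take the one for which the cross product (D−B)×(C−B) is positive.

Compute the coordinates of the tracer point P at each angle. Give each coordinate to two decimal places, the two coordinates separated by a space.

A=(0,0), D=(8.00,0)
θ=155°: B = A + 3.00·(cos155°, sin155°) = (-2.7189, 1.2679)
θ=155°: |BD| = 10.7936
θ=155°: circle(B,10.00) ∩ circle(D,6.00): a=8.3615, h=5.4850
θ=155°:   candidates: C₊=(6.2290,5.7327) cross=59.203; C₋=(4.9404,-5.1613) cross=-59.203
θ=155°:   branch + wants cross > 0 → take C=(6.2290,5.7327) (cross=59.203)
θ=155°: ex = (C−B)/|BC| = (0.8948,0.4465); ey = (-0.4465,0.8948)
θ=155°: P = B + -3.29·ex + -2.26·ey = (-4.6537,-2.2233)
θ=281°: B = A + 3.00·(cos281°, sin281°) = (0.5724, -2.9449)
θ=281°: |BD| = 7.9901
θ=281°: circle(B,10.00) ∩ circle(D,6.00): a=8.0000, h=6.0000
θ=281°:   candidates: C₊=(5.7978,5.5813) cross=47.940; C₋=(10.2206,-5.5739) cross=-47.940
θ=281°:   branch + wants cross > 0 → take C=(5.7978,5.5813) (cross=47.940)
θ=281°: ex = (C−B)/|BC| = (0.5225,0.8526); ey = (-0.8526,0.5225)
θ=281°: P = B + -3.29·ex + -2.26·ey = (0.7802,-6.9309)
θ=336°: B = A + 3.00·(cos336°, sin336°) = (2.7406, -1.2202)
θ=336°: |BD| = 5.3991
θ=336°: circle(B,10.00) ∩ circle(D,6.00): a=8.6265, h=5.0580
θ=336°:   candidates: C₊=(10.0008,5.6566) cross=27.309; C₋=(12.2871,-4.1977) cross=-27.309
θ=336°:   branch + wants cross > 0 → take C=(10.0008,5.6566) (cross=27.309)
θ=336°: ex = (C−B)/|BC| = (0.7260,0.6877); ey = (-0.6877,0.7260)
θ=336°: P = B + -3.29·ex + -2.26·ey = (1.9062,-5.1235)

θ=155°: -4.65 -2.22
θ=281°: 0.78 -6.93
θ=336°: 1.91 -5.12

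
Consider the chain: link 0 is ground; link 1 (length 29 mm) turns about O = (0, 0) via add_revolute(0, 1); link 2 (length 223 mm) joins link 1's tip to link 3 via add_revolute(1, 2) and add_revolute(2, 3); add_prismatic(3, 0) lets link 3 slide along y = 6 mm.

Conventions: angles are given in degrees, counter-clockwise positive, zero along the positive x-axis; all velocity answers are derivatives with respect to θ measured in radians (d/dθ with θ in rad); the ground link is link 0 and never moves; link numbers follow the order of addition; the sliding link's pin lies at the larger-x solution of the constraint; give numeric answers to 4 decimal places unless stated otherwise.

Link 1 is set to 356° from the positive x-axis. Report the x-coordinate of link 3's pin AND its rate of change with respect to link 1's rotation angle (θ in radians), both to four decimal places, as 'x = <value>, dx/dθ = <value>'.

geometry: r = 29 mm, L = 223 mm, e = 6 mm
crank pin P = (r cos θ, r sin θ) = (28.929357, -2.022938)
h = r sin θ − e = -2.022938 − 6 = -8.022938
x = r cos θ + √(L² − h²) = 28.929357 + 222.855631 = 251.784989
dx/dθ = −r sin θ − h·r cos θ/√(L² − h²) (θ in radians; h = -8.022938) = 3.064412

x = 251.7850, dx/dθ = 3.0644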